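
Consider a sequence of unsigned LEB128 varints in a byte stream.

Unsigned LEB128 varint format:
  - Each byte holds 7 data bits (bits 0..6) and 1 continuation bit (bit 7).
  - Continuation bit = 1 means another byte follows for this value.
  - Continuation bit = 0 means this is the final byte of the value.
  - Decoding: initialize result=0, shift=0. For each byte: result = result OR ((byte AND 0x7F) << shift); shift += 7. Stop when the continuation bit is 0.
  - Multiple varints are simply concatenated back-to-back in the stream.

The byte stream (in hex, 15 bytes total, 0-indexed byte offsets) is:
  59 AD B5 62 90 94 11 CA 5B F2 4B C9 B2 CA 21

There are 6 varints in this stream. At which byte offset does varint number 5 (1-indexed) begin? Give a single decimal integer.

Answer: 9

Derivation:
  byte[0]=0x59 cont=0 payload=0x59=89: acc |= 89<<0 -> acc=89 shift=7 [end]
Varint 1: bytes[0:1] = 59 -> value 89 (1 byte(s))
  byte[1]=0xAD cont=1 payload=0x2D=45: acc |= 45<<0 -> acc=45 shift=7
  byte[2]=0xB5 cont=1 payload=0x35=53: acc |= 53<<7 -> acc=6829 shift=14
  byte[3]=0x62 cont=0 payload=0x62=98: acc |= 98<<14 -> acc=1612461 shift=21 [end]
Varint 2: bytes[1:4] = AD B5 62 -> value 1612461 (3 byte(s))
  byte[4]=0x90 cont=1 payload=0x10=16: acc |= 16<<0 -> acc=16 shift=7
  byte[5]=0x94 cont=1 payload=0x14=20: acc |= 20<<7 -> acc=2576 shift=14
  byte[6]=0x11 cont=0 payload=0x11=17: acc |= 17<<14 -> acc=281104 shift=21 [end]
Varint 3: bytes[4:7] = 90 94 11 -> value 281104 (3 byte(s))
  byte[7]=0xCA cont=1 payload=0x4A=74: acc |= 74<<0 -> acc=74 shift=7
  byte[8]=0x5B cont=0 payload=0x5B=91: acc |= 91<<7 -> acc=11722 shift=14 [end]
Varint 4: bytes[7:9] = CA 5B -> value 11722 (2 byte(s))
  byte[9]=0xF2 cont=1 payload=0x72=114: acc |= 114<<0 -> acc=114 shift=7
  byte[10]=0x4B cont=0 payload=0x4B=75: acc |= 75<<7 -> acc=9714 shift=14 [end]
Varint 5: bytes[9:11] = F2 4B -> value 9714 (2 byte(s))
  byte[11]=0xC9 cont=1 payload=0x49=73: acc |= 73<<0 -> acc=73 shift=7
  byte[12]=0xB2 cont=1 payload=0x32=50: acc |= 50<<7 -> acc=6473 shift=14
  byte[13]=0xCA cont=1 payload=0x4A=74: acc |= 74<<14 -> acc=1218889 shift=21
  byte[14]=0x21 cont=0 payload=0x21=33: acc |= 33<<21 -> acc=70424905 shift=28 [end]
Varint 6: bytes[11:15] = C9 B2 CA 21 -> value 70424905 (4 byte(s))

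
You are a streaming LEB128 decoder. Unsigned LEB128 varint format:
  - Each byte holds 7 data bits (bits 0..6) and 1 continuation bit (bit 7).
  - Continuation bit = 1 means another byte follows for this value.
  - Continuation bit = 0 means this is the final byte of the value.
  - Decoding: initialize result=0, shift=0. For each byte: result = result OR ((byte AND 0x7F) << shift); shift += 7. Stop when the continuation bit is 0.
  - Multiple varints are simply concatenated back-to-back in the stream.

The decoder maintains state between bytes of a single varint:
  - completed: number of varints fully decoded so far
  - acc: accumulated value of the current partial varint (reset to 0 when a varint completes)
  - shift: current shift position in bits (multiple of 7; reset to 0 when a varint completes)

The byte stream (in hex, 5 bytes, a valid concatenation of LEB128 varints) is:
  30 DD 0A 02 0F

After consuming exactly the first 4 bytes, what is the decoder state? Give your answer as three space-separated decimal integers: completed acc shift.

byte[0]=0x30 cont=0 payload=0x30: varint #1 complete (value=48); reset -> completed=1 acc=0 shift=0
byte[1]=0xDD cont=1 payload=0x5D: acc |= 93<<0 -> completed=1 acc=93 shift=7
byte[2]=0x0A cont=0 payload=0x0A: varint #2 complete (value=1373); reset -> completed=2 acc=0 shift=0
byte[3]=0x02 cont=0 payload=0x02: varint #3 complete (value=2); reset -> completed=3 acc=0 shift=0

Answer: 3 0 0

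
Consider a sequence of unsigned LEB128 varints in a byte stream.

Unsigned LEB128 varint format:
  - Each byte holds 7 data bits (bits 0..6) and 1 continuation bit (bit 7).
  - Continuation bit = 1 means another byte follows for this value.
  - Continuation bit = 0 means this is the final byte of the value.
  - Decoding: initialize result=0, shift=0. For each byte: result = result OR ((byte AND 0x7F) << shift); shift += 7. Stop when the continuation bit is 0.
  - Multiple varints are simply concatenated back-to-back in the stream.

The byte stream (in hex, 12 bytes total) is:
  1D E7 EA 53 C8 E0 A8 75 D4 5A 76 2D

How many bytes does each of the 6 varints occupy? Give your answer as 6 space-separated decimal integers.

Answer: 1 3 4 2 1 1

Derivation:
  byte[0]=0x1D cont=0 payload=0x1D=29: acc |= 29<<0 -> acc=29 shift=7 [end]
Varint 1: bytes[0:1] = 1D -> value 29 (1 byte(s))
  byte[1]=0xE7 cont=1 payload=0x67=103: acc |= 103<<0 -> acc=103 shift=7
  byte[2]=0xEA cont=1 payload=0x6A=106: acc |= 106<<7 -> acc=13671 shift=14
  byte[3]=0x53 cont=0 payload=0x53=83: acc |= 83<<14 -> acc=1373543 shift=21 [end]
Varint 2: bytes[1:4] = E7 EA 53 -> value 1373543 (3 byte(s))
  byte[4]=0xC8 cont=1 payload=0x48=72: acc |= 72<<0 -> acc=72 shift=7
  byte[5]=0xE0 cont=1 payload=0x60=96: acc |= 96<<7 -> acc=12360 shift=14
  byte[6]=0xA8 cont=1 payload=0x28=40: acc |= 40<<14 -> acc=667720 shift=21
  byte[7]=0x75 cont=0 payload=0x75=117: acc |= 117<<21 -> acc=246034504 shift=28 [end]
Varint 3: bytes[4:8] = C8 E0 A8 75 -> value 246034504 (4 byte(s))
  byte[8]=0xD4 cont=1 payload=0x54=84: acc |= 84<<0 -> acc=84 shift=7
  byte[9]=0x5A cont=0 payload=0x5A=90: acc |= 90<<7 -> acc=11604 shift=14 [end]
Varint 4: bytes[8:10] = D4 5A -> value 11604 (2 byte(s))
  byte[10]=0x76 cont=0 payload=0x76=118: acc |= 118<<0 -> acc=118 shift=7 [end]
Varint 5: bytes[10:11] = 76 -> value 118 (1 byte(s))
  byte[11]=0x2D cont=0 payload=0x2D=45: acc |= 45<<0 -> acc=45 shift=7 [end]
Varint 6: bytes[11:12] = 2D -> value 45 (1 byte(s))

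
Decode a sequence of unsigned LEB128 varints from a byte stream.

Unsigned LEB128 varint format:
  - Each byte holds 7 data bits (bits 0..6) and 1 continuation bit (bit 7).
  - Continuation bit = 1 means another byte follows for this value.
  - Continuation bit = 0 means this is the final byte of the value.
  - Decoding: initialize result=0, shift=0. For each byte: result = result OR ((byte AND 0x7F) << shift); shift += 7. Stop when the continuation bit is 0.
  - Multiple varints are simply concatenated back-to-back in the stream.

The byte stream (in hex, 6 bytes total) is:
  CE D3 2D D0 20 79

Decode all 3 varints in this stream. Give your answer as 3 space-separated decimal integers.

  byte[0]=0xCE cont=1 payload=0x4E=78: acc |= 78<<0 -> acc=78 shift=7
  byte[1]=0xD3 cont=1 payload=0x53=83: acc |= 83<<7 -> acc=10702 shift=14
  byte[2]=0x2D cont=0 payload=0x2D=45: acc |= 45<<14 -> acc=747982 shift=21 [end]
Varint 1: bytes[0:3] = CE D3 2D -> value 747982 (3 byte(s))
  byte[3]=0xD0 cont=1 payload=0x50=80: acc |= 80<<0 -> acc=80 shift=7
  byte[4]=0x20 cont=0 payload=0x20=32: acc |= 32<<7 -> acc=4176 shift=14 [end]
Varint 2: bytes[3:5] = D0 20 -> value 4176 (2 byte(s))
  byte[5]=0x79 cont=0 payload=0x79=121: acc |= 121<<0 -> acc=121 shift=7 [end]
Varint 3: bytes[5:6] = 79 -> value 121 (1 byte(s))

Answer: 747982 4176 121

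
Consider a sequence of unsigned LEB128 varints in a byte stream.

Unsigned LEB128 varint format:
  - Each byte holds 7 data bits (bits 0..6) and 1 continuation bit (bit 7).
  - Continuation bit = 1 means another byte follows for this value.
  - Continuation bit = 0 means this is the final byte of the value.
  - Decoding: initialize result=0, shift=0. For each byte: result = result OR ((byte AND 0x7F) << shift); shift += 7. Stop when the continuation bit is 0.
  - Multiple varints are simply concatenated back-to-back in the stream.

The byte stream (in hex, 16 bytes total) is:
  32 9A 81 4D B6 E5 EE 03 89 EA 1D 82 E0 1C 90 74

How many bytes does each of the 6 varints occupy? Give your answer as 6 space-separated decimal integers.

Answer: 1 3 4 3 3 2

Derivation:
  byte[0]=0x32 cont=0 payload=0x32=50: acc |= 50<<0 -> acc=50 shift=7 [end]
Varint 1: bytes[0:1] = 32 -> value 50 (1 byte(s))
  byte[1]=0x9A cont=1 payload=0x1A=26: acc |= 26<<0 -> acc=26 shift=7
  byte[2]=0x81 cont=1 payload=0x01=1: acc |= 1<<7 -> acc=154 shift=14
  byte[3]=0x4D cont=0 payload=0x4D=77: acc |= 77<<14 -> acc=1261722 shift=21 [end]
Varint 2: bytes[1:4] = 9A 81 4D -> value 1261722 (3 byte(s))
  byte[4]=0xB6 cont=1 payload=0x36=54: acc |= 54<<0 -> acc=54 shift=7
  byte[5]=0xE5 cont=1 payload=0x65=101: acc |= 101<<7 -> acc=12982 shift=14
  byte[6]=0xEE cont=1 payload=0x6E=110: acc |= 110<<14 -> acc=1815222 shift=21
  byte[7]=0x03 cont=0 payload=0x03=3: acc |= 3<<21 -> acc=8106678 shift=28 [end]
Varint 3: bytes[4:8] = B6 E5 EE 03 -> value 8106678 (4 byte(s))
  byte[8]=0x89 cont=1 payload=0x09=9: acc |= 9<<0 -> acc=9 shift=7
  byte[9]=0xEA cont=1 payload=0x6A=106: acc |= 106<<7 -> acc=13577 shift=14
  byte[10]=0x1D cont=0 payload=0x1D=29: acc |= 29<<14 -> acc=488713 shift=21 [end]
Varint 4: bytes[8:11] = 89 EA 1D -> value 488713 (3 byte(s))
  byte[11]=0x82 cont=1 payload=0x02=2: acc |= 2<<0 -> acc=2 shift=7
  byte[12]=0xE0 cont=1 payload=0x60=96: acc |= 96<<7 -> acc=12290 shift=14
  byte[13]=0x1C cont=0 payload=0x1C=28: acc |= 28<<14 -> acc=471042 shift=21 [end]
Varint 5: bytes[11:14] = 82 E0 1C -> value 471042 (3 byte(s))
  byte[14]=0x90 cont=1 payload=0x10=16: acc |= 16<<0 -> acc=16 shift=7
  byte[15]=0x74 cont=0 payload=0x74=116: acc |= 116<<7 -> acc=14864 shift=14 [end]
Varint 6: bytes[14:16] = 90 74 -> value 14864 (2 byte(s))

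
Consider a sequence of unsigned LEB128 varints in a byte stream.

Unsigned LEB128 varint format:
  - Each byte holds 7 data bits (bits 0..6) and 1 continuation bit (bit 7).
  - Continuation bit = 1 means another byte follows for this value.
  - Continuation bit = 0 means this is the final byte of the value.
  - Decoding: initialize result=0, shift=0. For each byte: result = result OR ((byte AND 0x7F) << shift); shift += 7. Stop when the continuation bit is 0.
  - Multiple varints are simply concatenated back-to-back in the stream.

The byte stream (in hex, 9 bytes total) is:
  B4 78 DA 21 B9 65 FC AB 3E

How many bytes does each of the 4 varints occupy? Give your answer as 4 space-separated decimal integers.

  byte[0]=0xB4 cont=1 payload=0x34=52: acc |= 52<<0 -> acc=52 shift=7
  byte[1]=0x78 cont=0 payload=0x78=120: acc |= 120<<7 -> acc=15412 shift=14 [end]
Varint 1: bytes[0:2] = B4 78 -> value 15412 (2 byte(s))
  byte[2]=0xDA cont=1 payload=0x5A=90: acc |= 90<<0 -> acc=90 shift=7
  byte[3]=0x21 cont=0 payload=0x21=33: acc |= 33<<7 -> acc=4314 shift=14 [end]
Varint 2: bytes[2:4] = DA 21 -> value 4314 (2 byte(s))
  byte[4]=0xB9 cont=1 payload=0x39=57: acc |= 57<<0 -> acc=57 shift=7
  byte[5]=0x65 cont=0 payload=0x65=101: acc |= 101<<7 -> acc=12985 shift=14 [end]
Varint 3: bytes[4:6] = B9 65 -> value 12985 (2 byte(s))
  byte[6]=0xFC cont=1 payload=0x7C=124: acc |= 124<<0 -> acc=124 shift=7
  byte[7]=0xAB cont=1 payload=0x2B=43: acc |= 43<<7 -> acc=5628 shift=14
  byte[8]=0x3E cont=0 payload=0x3E=62: acc |= 62<<14 -> acc=1021436 shift=21 [end]
Varint 4: bytes[6:9] = FC AB 3E -> value 1021436 (3 byte(s))

Answer: 2 2 2 3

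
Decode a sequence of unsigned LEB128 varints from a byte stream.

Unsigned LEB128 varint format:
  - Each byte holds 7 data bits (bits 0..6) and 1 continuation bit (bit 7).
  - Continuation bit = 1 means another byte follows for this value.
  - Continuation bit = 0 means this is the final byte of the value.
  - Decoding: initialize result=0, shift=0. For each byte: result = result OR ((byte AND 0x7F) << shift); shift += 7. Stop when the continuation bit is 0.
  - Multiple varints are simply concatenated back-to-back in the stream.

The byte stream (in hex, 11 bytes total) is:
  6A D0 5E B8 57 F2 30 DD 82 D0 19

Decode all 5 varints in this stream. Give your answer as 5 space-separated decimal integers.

Answer: 106 12112 11192 6258 53739869

Derivation:
  byte[0]=0x6A cont=0 payload=0x6A=106: acc |= 106<<0 -> acc=106 shift=7 [end]
Varint 1: bytes[0:1] = 6A -> value 106 (1 byte(s))
  byte[1]=0xD0 cont=1 payload=0x50=80: acc |= 80<<0 -> acc=80 shift=7
  byte[2]=0x5E cont=0 payload=0x5E=94: acc |= 94<<7 -> acc=12112 shift=14 [end]
Varint 2: bytes[1:3] = D0 5E -> value 12112 (2 byte(s))
  byte[3]=0xB8 cont=1 payload=0x38=56: acc |= 56<<0 -> acc=56 shift=7
  byte[4]=0x57 cont=0 payload=0x57=87: acc |= 87<<7 -> acc=11192 shift=14 [end]
Varint 3: bytes[3:5] = B8 57 -> value 11192 (2 byte(s))
  byte[5]=0xF2 cont=1 payload=0x72=114: acc |= 114<<0 -> acc=114 shift=7
  byte[6]=0x30 cont=0 payload=0x30=48: acc |= 48<<7 -> acc=6258 shift=14 [end]
Varint 4: bytes[5:7] = F2 30 -> value 6258 (2 byte(s))
  byte[7]=0xDD cont=1 payload=0x5D=93: acc |= 93<<0 -> acc=93 shift=7
  byte[8]=0x82 cont=1 payload=0x02=2: acc |= 2<<7 -> acc=349 shift=14
  byte[9]=0xD0 cont=1 payload=0x50=80: acc |= 80<<14 -> acc=1311069 shift=21
  byte[10]=0x19 cont=0 payload=0x19=25: acc |= 25<<21 -> acc=53739869 shift=28 [end]
Varint 5: bytes[7:11] = DD 82 D0 19 -> value 53739869 (4 byte(s))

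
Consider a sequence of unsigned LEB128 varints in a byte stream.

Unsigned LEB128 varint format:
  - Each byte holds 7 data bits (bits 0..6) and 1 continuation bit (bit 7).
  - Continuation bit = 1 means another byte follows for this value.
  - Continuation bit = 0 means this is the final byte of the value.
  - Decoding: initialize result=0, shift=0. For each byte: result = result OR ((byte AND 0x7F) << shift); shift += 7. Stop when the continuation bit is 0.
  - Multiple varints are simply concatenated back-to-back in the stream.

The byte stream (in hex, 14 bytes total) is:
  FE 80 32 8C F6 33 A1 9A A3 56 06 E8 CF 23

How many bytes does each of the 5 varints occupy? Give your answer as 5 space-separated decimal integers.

Answer: 3 3 4 1 3

Derivation:
  byte[0]=0xFE cont=1 payload=0x7E=126: acc |= 126<<0 -> acc=126 shift=7
  byte[1]=0x80 cont=1 payload=0x00=0: acc |= 0<<7 -> acc=126 shift=14
  byte[2]=0x32 cont=0 payload=0x32=50: acc |= 50<<14 -> acc=819326 shift=21 [end]
Varint 1: bytes[0:3] = FE 80 32 -> value 819326 (3 byte(s))
  byte[3]=0x8C cont=1 payload=0x0C=12: acc |= 12<<0 -> acc=12 shift=7
  byte[4]=0xF6 cont=1 payload=0x76=118: acc |= 118<<7 -> acc=15116 shift=14
  byte[5]=0x33 cont=0 payload=0x33=51: acc |= 51<<14 -> acc=850700 shift=21 [end]
Varint 2: bytes[3:6] = 8C F6 33 -> value 850700 (3 byte(s))
  byte[6]=0xA1 cont=1 payload=0x21=33: acc |= 33<<0 -> acc=33 shift=7
  byte[7]=0x9A cont=1 payload=0x1A=26: acc |= 26<<7 -> acc=3361 shift=14
  byte[8]=0xA3 cont=1 payload=0x23=35: acc |= 35<<14 -> acc=576801 shift=21
  byte[9]=0x56 cont=0 payload=0x56=86: acc |= 86<<21 -> acc=180931873 shift=28 [end]
Varint 3: bytes[6:10] = A1 9A A3 56 -> value 180931873 (4 byte(s))
  byte[10]=0x06 cont=0 payload=0x06=6: acc |= 6<<0 -> acc=6 shift=7 [end]
Varint 4: bytes[10:11] = 06 -> value 6 (1 byte(s))
  byte[11]=0xE8 cont=1 payload=0x68=104: acc |= 104<<0 -> acc=104 shift=7
  byte[12]=0xCF cont=1 payload=0x4F=79: acc |= 79<<7 -> acc=10216 shift=14
  byte[13]=0x23 cont=0 payload=0x23=35: acc |= 35<<14 -> acc=583656 shift=21 [end]
Varint 5: bytes[11:14] = E8 CF 23 -> value 583656 (3 byte(s))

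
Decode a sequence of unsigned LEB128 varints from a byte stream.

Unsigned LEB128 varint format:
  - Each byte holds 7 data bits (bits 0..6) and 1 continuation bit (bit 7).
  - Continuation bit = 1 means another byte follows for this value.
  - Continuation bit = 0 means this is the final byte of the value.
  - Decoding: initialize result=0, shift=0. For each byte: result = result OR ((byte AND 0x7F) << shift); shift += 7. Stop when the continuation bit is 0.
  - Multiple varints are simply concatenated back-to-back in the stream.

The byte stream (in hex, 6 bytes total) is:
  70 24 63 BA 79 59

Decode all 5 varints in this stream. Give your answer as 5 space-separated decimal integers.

  byte[0]=0x70 cont=0 payload=0x70=112: acc |= 112<<0 -> acc=112 shift=7 [end]
Varint 1: bytes[0:1] = 70 -> value 112 (1 byte(s))
  byte[1]=0x24 cont=0 payload=0x24=36: acc |= 36<<0 -> acc=36 shift=7 [end]
Varint 2: bytes[1:2] = 24 -> value 36 (1 byte(s))
  byte[2]=0x63 cont=0 payload=0x63=99: acc |= 99<<0 -> acc=99 shift=7 [end]
Varint 3: bytes[2:3] = 63 -> value 99 (1 byte(s))
  byte[3]=0xBA cont=1 payload=0x3A=58: acc |= 58<<0 -> acc=58 shift=7
  byte[4]=0x79 cont=0 payload=0x79=121: acc |= 121<<7 -> acc=15546 shift=14 [end]
Varint 4: bytes[3:5] = BA 79 -> value 15546 (2 byte(s))
  byte[5]=0x59 cont=0 payload=0x59=89: acc |= 89<<0 -> acc=89 shift=7 [end]
Varint 5: bytes[5:6] = 59 -> value 89 (1 byte(s))

Answer: 112 36 99 15546 89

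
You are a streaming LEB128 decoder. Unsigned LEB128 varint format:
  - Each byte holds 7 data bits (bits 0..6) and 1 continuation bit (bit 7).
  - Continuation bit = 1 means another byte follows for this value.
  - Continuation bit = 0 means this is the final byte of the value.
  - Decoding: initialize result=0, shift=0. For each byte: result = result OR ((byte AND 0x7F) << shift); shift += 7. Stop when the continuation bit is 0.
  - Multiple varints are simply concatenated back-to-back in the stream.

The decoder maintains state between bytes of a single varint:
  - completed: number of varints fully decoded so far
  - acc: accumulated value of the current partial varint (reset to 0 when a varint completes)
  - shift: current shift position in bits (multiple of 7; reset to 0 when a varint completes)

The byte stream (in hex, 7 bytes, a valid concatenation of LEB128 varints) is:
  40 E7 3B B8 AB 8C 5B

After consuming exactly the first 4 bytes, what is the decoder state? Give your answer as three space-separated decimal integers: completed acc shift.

byte[0]=0x40 cont=0 payload=0x40: varint #1 complete (value=64); reset -> completed=1 acc=0 shift=0
byte[1]=0xE7 cont=1 payload=0x67: acc |= 103<<0 -> completed=1 acc=103 shift=7
byte[2]=0x3B cont=0 payload=0x3B: varint #2 complete (value=7655); reset -> completed=2 acc=0 shift=0
byte[3]=0xB8 cont=1 payload=0x38: acc |= 56<<0 -> completed=2 acc=56 shift=7

Answer: 2 56 7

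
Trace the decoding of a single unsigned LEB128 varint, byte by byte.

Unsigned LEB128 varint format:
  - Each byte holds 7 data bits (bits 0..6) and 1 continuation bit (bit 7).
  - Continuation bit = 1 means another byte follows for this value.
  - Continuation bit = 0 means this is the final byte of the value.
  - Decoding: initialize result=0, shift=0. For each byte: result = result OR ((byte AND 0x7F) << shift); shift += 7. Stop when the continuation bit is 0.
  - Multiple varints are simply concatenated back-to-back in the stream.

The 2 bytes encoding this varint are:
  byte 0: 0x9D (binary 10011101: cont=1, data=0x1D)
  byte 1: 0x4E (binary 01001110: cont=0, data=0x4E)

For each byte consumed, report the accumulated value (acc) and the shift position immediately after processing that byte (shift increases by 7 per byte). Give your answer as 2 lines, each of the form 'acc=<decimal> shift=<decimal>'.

byte 0=0x9D: payload=0x1D=29, contrib = 29<<0 = 29; acc -> 29, shift -> 7
byte 1=0x4E: payload=0x4E=78, contrib = 78<<7 = 9984; acc -> 10013, shift -> 14

Answer: acc=29 shift=7
acc=10013 shift=14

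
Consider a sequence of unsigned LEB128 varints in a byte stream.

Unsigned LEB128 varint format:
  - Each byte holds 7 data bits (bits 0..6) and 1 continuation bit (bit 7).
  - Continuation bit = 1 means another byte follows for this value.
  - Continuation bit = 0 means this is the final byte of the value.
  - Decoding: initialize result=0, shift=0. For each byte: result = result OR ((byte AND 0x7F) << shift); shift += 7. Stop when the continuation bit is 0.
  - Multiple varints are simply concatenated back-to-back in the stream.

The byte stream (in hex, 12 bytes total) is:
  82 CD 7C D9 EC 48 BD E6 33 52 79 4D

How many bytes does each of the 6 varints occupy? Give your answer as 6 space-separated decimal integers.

  byte[0]=0x82 cont=1 payload=0x02=2: acc |= 2<<0 -> acc=2 shift=7
  byte[1]=0xCD cont=1 payload=0x4D=77: acc |= 77<<7 -> acc=9858 shift=14
  byte[2]=0x7C cont=0 payload=0x7C=124: acc |= 124<<14 -> acc=2041474 shift=21 [end]
Varint 1: bytes[0:3] = 82 CD 7C -> value 2041474 (3 byte(s))
  byte[3]=0xD9 cont=1 payload=0x59=89: acc |= 89<<0 -> acc=89 shift=7
  byte[4]=0xEC cont=1 payload=0x6C=108: acc |= 108<<7 -> acc=13913 shift=14
  byte[5]=0x48 cont=0 payload=0x48=72: acc |= 72<<14 -> acc=1193561 shift=21 [end]
Varint 2: bytes[3:6] = D9 EC 48 -> value 1193561 (3 byte(s))
  byte[6]=0xBD cont=1 payload=0x3D=61: acc |= 61<<0 -> acc=61 shift=7
  byte[7]=0xE6 cont=1 payload=0x66=102: acc |= 102<<7 -> acc=13117 shift=14
  byte[8]=0x33 cont=0 payload=0x33=51: acc |= 51<<14 -> acc=848701 shift=21 [end]
Varint 3: bytes[6:9] = BD E6 33 -> value 848701 (3 byte(s))
  byte[9]=0x52 cont=0 payload=0x52=82: acc |= 82<<0 -> acc=82 shift=7 [end]
Varint 4: bytes[9:10] = 52 -> value 82 (1 byte(s))
  byte[10]=0x79 cont=0 payload=0x79=121: acc |= 121<<0 -> acc=121 shift=7 [end]
Varint 5: bytes[10:11] = 79 -> value 121 (1 byte(s))
  byte[11]=0x4D cont=0 payload=0x4D=77: acc |= 77<<0 -> acc=77 shift=7 [end]
Varint 6: bytes[11:12] = 4D -> value 77 (1 byte(s))

Answer: 3 3 3 1 1 1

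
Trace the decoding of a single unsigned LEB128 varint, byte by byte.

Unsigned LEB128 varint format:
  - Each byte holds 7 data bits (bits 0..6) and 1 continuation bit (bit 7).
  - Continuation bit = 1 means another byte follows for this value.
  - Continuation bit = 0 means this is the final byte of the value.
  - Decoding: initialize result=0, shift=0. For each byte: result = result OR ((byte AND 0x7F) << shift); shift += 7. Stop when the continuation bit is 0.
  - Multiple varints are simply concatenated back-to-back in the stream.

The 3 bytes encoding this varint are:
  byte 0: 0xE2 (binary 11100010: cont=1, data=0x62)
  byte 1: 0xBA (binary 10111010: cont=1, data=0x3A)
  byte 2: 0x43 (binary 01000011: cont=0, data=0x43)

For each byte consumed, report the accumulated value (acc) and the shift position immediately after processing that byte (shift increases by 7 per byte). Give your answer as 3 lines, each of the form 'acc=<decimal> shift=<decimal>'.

byte 0=0xE2: payload=0x62=98, contrib = 98<<0 = 98; acc -> 98, shift -> 7
byte 1=0xBA: payload=0x3A=58, contrib = 58<<7 = 7424; acc -> 7522, shift -> 14
byte 2=0x43: payload=0x43=67, contrib = 67<<14 = 1097728; acc -> 1105250, shift -> 21

Answer: acc=98 shift=7
acc=7522 shift=14
acc=1105250 shift=21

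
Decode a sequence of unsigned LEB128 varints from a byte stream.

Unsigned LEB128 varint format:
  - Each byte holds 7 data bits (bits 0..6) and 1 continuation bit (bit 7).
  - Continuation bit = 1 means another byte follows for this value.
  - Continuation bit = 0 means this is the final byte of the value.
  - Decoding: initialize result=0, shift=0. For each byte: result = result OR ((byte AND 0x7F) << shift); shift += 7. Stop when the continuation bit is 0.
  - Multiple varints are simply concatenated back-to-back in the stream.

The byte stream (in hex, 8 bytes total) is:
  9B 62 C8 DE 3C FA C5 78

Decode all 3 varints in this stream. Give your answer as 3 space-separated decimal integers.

  byte[0]=0x9B cont=1 payload=0x1B=27: acc |= 27<<0 -> acc=27 shift=7
  byte[1]=0x62 cont=0 payload=0x62=98: acc |= 98<<7 -> acc=12571 shift=14 [end]
Varint 1: bytes[0:2] = 9B 62 -> value 12571 (2 byte(s))
  byte[2]=0xC8 cont=1 payload=0x48=72: acc |= 72<<0 -> acc=72 shift=7
  byte[3]=0xDE cont=1 payload=0x5E=94: acc |= 94<<7 -> acc=12104 shift=14
  byte[4]=0x3C cont=0 payload=0x3C=60: acc |= 60<<14 -> acc=995144 shift=21 [end]
Varint 2: bytes[2:5] = C8 DE 3C -> value 995144 (3 byte(s))
  byte[5]=0xFA cont=1 payload=0x7A=122: acc |= 122<<0 -> acc=122 shift=7
  byte[6]=0xC5 cont=1 payload=0x45=69: acc |= 69<<7 -> acc=8954 shift=14
  byte[7]=0x78 cont=0 payload=0x78=120: acc |= 120<<14 -> acc=1975034 shift=21 [end]
Varint 3: bytes[5:8] = FA C5 78 -> value 1975034 (3 byte(s))

Answer: 12571 995144 1975034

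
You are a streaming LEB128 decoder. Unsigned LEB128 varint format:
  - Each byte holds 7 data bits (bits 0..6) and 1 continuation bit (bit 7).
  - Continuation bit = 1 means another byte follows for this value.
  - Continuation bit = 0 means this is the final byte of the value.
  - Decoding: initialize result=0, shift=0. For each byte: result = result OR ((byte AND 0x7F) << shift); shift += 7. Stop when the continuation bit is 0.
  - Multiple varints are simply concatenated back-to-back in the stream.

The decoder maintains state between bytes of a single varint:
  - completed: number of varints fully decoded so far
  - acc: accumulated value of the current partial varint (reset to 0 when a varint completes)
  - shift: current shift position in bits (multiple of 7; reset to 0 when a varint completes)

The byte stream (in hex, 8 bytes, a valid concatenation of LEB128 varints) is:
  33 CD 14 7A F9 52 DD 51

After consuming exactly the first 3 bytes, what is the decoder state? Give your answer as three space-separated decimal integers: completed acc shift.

byte[0]=0x33 cont=0 payload=0x33: varint #1 complete (value=51); reset -> completed=1 acc=0 shift=0
byte[1]=0xCD cont=1 payload=0x4D: acc |= 77<<0 -> completed=1 acc=77 shift=7
byte[2]=0x14 cont=0 payload=0x14: varint #2 complete (value=2637); reset -> completed=2 acc=0 shift=0

Answer: 2 0 0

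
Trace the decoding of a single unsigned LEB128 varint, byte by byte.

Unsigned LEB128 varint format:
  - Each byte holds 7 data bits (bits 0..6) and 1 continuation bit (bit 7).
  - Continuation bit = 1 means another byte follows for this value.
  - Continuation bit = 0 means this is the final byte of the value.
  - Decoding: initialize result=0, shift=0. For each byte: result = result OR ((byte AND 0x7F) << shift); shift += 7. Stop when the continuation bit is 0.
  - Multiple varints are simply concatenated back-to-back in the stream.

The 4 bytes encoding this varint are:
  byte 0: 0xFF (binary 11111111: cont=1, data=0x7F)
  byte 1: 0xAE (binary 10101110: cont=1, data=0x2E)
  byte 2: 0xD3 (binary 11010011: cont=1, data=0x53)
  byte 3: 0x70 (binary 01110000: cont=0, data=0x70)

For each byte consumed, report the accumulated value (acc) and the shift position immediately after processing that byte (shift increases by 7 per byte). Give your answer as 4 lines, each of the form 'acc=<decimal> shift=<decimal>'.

byte 0=0xFF: payload=0x7F=127, contrib = 127<<0 = 127; acc -> 127, shift -> 7
byte 1=0xAE: payload=0x2E=46, contrib = 46<<7 = 5888; acc -> 6015, shift -> 14
byte 2=0xD3: payload=0x53=83, contrib = 83<<14 = 1359872; acc -> 1365887, shift -> 21
byte 3=0x70: payload=0x70=112, contrib = 112<<21 = 234881024; acc -> 236246911, shift -> 28

Answer: acc=127 shift=7
acc=6015 shift=14
acc=1365887 shift=21
acc=236246911 shift=28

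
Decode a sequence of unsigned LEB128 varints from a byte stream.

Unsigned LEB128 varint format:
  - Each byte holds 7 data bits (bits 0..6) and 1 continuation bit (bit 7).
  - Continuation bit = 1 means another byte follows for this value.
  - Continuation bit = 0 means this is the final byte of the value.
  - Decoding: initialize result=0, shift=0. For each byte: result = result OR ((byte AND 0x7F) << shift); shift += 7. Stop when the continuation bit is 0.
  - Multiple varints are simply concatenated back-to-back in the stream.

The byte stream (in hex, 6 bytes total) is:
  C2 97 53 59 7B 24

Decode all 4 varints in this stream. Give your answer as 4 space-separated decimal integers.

  byte[0]=0xC2 cont=1 payload=0x42=66: acc |= 66<<0 -> acc=66 shift=7
  byte[1]=0x97 cont=1 payload=0x17=23: acc |= 23<<7 -> acc=3010 shift=14
  byte[2]=0x53 cont=0 payload=0x53=83: acc |= 83<<14 -> acc=1362882 shift=21 [end]
Varint 1: bytes[0:3] = C2 97 53 -> value 1362882 (3 byte(s))
  byte[3]=0x59 cont=0 payload=0x59=89: acc |= 89<<0 -> acc=89 shift=7 [end]
Varint 2: bytes[3:4] = 59 -> value 89 (1 byte(s))
  byte[4]=0x7B cont=0 payload=0x7B=123: acc |= 123<<0 -> acc=123 shift=7 [end]
Varint 3: bytes[4:5] = 7B -> value 123 (1 byte(s))
  byte[5]=0x24 cont=0 payload=0x24=36: acc |= 36<<0 -> acc=36 shift=7 [end]
Varint 4: bytes[5:6] = 24 -> value 36 (1 byte(s))

Answer: 1362882 89 123 36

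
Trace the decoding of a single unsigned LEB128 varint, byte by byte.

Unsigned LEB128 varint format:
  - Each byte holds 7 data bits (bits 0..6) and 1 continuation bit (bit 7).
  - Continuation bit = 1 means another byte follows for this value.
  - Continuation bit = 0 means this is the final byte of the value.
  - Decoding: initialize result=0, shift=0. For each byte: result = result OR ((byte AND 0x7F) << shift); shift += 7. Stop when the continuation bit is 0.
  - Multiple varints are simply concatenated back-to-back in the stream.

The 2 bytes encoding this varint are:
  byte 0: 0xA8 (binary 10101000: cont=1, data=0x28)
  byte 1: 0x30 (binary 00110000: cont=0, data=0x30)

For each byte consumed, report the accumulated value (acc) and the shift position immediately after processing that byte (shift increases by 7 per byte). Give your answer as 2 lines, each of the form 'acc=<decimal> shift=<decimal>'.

byte 0=0xA8: payload=0x28=40, contrib = 40<<0 = 40; acc -> 40, shift -> 7
byte 1=0x30: payload=0x30=48, contrib = 48<<7 = 6144; acc -> 6184, shift -> 14

Answer: acc=40 shift=7
acc=6184 shift=14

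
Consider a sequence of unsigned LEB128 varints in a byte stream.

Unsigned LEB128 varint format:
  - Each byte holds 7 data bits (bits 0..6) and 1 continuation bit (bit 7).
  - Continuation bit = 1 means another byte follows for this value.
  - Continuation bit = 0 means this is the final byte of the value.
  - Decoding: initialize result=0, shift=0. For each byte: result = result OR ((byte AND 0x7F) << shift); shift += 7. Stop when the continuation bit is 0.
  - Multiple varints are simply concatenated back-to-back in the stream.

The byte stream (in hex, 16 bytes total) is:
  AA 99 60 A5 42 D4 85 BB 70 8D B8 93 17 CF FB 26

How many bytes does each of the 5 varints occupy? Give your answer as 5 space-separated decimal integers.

Answer: 3 2 4 4 3

Derivation:
  byte[0]=0xAA cont=1 payload=0x2A=42: acc |= 42<<0 -> acc=42 shift=7
  byte[1]=0x99 cont=1 payload=0x19=25: acc |= 25<<7 -> acc=3242 shift=14
  byte[2]=0x60 cont=0 payload=0x60=96: acc |= 96<<14 -> acc=1576106 shift=21 [end]
Varint 1: bytes[0:3] = AA 99 60 -> value 1576106 (3 byte(s))
  byte[3]=0xA5 cont=1 payload=0x25=37: acc |= 37<<0 -> acc=37 shift=7
  byte[4]=0x42 cont=0 payload=0x42=66: acc |= 66<<7 -> acc=8485 shift=14 [end]
Varint 2: bytes[3:5] = A5 42 -> value 8485 (2 byte(s))
  byte[5]=0xD4 cont=1 payload=0x54=84: acc |= 84<<0 -> acc=84 shift=7
  byte[6]=0x85 cont=1 payload=0x05=5: acc |= 5<<7 -> acc=724 shift=14
  byte[7]=0xBB cont=1 payload=0x3B=59: acc |= 59<<14 -> acc=967380 shift=21
  byte[8]=0x70 cont=0 payload=0x70=112: acc |= 112<<21 -> acc=235848404 shift=28 [end]
Varint 3: bytes[5:9] = D4 85 BB 70 -> value 235848404 (4 byte(s))
  byte[9]=0x8D cont=1 payload=0x0D=13: acc |= 13<<0 -> acc=13 shift=7
  byte[10]=0xB8 cont=1 payload=0x38=56: acc |= 56<<7 -> acc=7181 shift=14
  byte[11]=0x93 cont=1 payload=0x13=19: acc |= 19<<14 -> acc=318477 shift=21
  byte[12]=0x17 cont=0 payload=0x17=23: acc |= 23<<21 -> acc=48552973 shift=28 [end]
Varint 4: bytes[9:13] = 8D B8 93 17 -> value 48552973 (4 byte(s))
  byte[13]=0xCF cont=1 payload=0x4F=79: acc |= 79<<0 -> acc=79 shift=7
  byte[14]=0xFB cont=1 payload=0x7B=123: acc |= 123<<7 -> acc=15823 shift=14
  byte[15]=0x26 cont=0 payload=0x26=38: acc |= 38<<14 -> acc=638415 shift=21 [end]
Varint 5: bytes[13:16] = CF FB 26 -> value 638415 (3 byte(s))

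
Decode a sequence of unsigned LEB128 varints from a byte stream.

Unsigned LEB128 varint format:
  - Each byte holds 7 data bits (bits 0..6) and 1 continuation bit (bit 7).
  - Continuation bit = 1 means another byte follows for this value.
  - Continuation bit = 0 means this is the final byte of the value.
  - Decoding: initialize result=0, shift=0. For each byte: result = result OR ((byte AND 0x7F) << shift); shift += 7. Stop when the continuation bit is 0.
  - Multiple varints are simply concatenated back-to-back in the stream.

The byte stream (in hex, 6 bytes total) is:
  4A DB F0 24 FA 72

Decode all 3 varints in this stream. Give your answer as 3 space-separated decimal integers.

  byte[0]=0x4A cont=0 payload=0x4A=74: acc |= 74<<0 -> acc=74 shift=7 [end]
Varint 1: bytes[0:1] = 4A -> value 74 (1 byte(s))
  byte[1]=0xDB cont=1 payload=0x5B=91: acc |= 91<<0 -> acc=91 shift=7
  byte[2]=0xF0 cont=1 payload=0x70=112: acc |= 112<<7 -> acc=14427 shift=14
  byte[3]=0x24 cont=0 payload=0x24=36: acc |= 36<<14 -> acc=604251 shift=21 [end]
Varint 2: bytes[1:4] = DB F0 24 -> value 604251 (3 byte(s))
  byte[4]=0xFA cont=1 payload=0x7A=122: acc |= 122<<0 -> acc=122 shift=7
  byte[5]=0x72 cont=0 payload=0x72=114: acc |= 114<<7 -> acc=14714 shift=14 [end]
Varint 3: bytes[4:6] = FA 72 -> value 14714 (2 byte(s))

Answer: 74 604251 14714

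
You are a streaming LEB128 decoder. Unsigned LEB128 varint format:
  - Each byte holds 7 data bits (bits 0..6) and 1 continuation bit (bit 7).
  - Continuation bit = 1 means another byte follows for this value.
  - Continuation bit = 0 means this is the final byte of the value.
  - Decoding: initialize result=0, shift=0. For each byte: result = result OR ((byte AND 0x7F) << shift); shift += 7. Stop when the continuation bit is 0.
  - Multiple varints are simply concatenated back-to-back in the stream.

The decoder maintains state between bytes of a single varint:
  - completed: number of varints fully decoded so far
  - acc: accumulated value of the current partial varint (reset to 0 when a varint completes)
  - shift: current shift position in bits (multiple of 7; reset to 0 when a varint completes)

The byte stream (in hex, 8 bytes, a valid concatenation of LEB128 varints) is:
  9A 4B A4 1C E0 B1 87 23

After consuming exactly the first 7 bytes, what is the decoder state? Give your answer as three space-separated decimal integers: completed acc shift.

byte[0]=0x9A cont=1 payload=0x1A: acc |= 26<<0 -> completed=0 acc=26 shift=7
byte[1]=0x4B cont=0 payload=0x4B: varint #1 complete (value=9626); reset -> completed=1 acc=0 shift=0
byte[2]=0xA4 cont=1 payload=0x24: acc |= 36<<0 -> completed=1 acc=36 shift=7
byte[3]=0x1C cont=0 payload=0x1C: varint #2 complete (value=3620); reset -> completed=2 acc=0 shift=0
byte[4]=0xE0 cont=1 payload=0x60: acc |= 96<<0 -> completed=2 acc=96 shift=7
byte[5]=0xB1 cont=1 payload=0x31: acc |= 49<<7 -> completed=2 acc=6368 shift=14
byte[6]=0x87 cont=1 payload=0x07: acc |= 7<<14 -> completed=2 acc=121056 shift=21

Answer: 2 121056 21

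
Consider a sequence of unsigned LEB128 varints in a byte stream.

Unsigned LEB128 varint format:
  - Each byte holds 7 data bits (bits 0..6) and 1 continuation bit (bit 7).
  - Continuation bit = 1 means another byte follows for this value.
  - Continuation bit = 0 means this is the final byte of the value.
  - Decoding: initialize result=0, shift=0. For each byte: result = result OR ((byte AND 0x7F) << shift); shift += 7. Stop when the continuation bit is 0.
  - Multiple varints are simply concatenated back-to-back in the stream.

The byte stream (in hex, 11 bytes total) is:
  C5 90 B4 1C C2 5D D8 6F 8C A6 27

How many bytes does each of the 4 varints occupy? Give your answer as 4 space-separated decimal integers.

Answer: 4 2 2 3

Derivation:
  byte[0]=0xC5 cont=1 payload=0x45=69: acc |= 69<<0 -> acc=69 shift=7
  byte[1]=0x90 cont=1 payload=0x10=16: acc |= 16<<7 -> acc=2117 shift=14
  byte[2]=0xB4 cont=1 payload=0x34=52: acc |= 52<<14 -> acc=854085 shift=21
  byte[3]=0x1C cont=0 payload=0x1C=28: acc |= 28<<21 -> acc=59574341 shift=28 [end]
Varint 1: bytes[0:4] = C5 90 B4 1C -> value 59574341 (4 byte(s))
  byte[4]=0xC2 cont=1 payload=0x42=66: acc |= 66<<0 -> acc=66 shift=7
  byte[5]=0x5D cont=0 payload=0x5D=93: acc |= 93<<7 -> acc=11970 shift=14 [end]
Varint 2: bytes[4:6] = C2 5D -> value 11970 (2 byte(s))
  byte[6]=0xD8 cont=1 payload=0x58=88: acc |= 88<<0 -> acc=88 shift=7
  byte[7]=0x6F cont=0 payload=0x6F=111: acc |= 111<<7 -> acc=14296 shift=14 [end]
Varint 3: bytes[6:8] = D8 6F -> value 14296 (2 byte(s))
  byte[8]=0x8C cont=1 payload=0x0C=12: acc |= 12<<0 -> acc=12 shift=7
  byte[9]=0xA6 cont=1 payload=0x26=38: acc |= 38<<7 -> acc=4876 shift=14
  byte[10]=0x27 cont=0 payload=0x27=39: acc |= 39<<14 -> acc=643852 shift=21 [end]
Varint 4: bytes[8:11] = 8C A6 27 -> value 643852 (3 byte(s))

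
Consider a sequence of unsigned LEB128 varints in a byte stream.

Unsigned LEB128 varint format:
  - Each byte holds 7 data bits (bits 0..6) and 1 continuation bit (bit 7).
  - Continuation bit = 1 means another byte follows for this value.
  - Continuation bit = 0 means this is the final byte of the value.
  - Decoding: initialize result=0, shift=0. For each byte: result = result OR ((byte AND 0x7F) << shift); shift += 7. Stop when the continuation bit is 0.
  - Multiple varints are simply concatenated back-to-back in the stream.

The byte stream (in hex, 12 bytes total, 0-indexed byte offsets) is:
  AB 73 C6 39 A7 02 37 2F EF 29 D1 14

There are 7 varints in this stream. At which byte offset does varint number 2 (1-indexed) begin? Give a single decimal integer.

  byte[0]=0xAB cont=1 payload=0x2B=43: acc |= 43<<0 -> acc=43 shift=7
  byte[1]=0x73 cont=0 payload=0x73=115: acc |= 115<<7 -> acc=14763 shift=14 [end]
Varint 1: bytes[0:2] = AB 73 -> value 14763 (2 byte(s))
  byte[2]=0xC6 cont=1 payload=0x46=70: acc |= 70<<0 -> acc=70 shift=7
  byte[3]=0x39 cont=0 payload=0x39=57: acc |= 57<<7 -> acc=7366 shift=14 [end]
Varint 2: bytes[2:4] = C6 39 -> value 7366 (2 byte(s))
  byte[4]=0xA7 cont=1 payload=0x27=39: acc |= 39<<0 -> acc=39 shift=7
  byte[5]=0x02 cont=0 payload=0x02=2: acc |= 2<<7 -> acc=295 shift=14 [end]
Varint 3: bytes[4:6] = A7 02 -> value 295 (2 byte(s))
  byte[6]=0x37 cont=0 payload=0x37=55: acc |= 55<<0 -> acc=55 shift=7 [end]
Varint 4: bytes[6:7] = 37 -> value 55 (1 byte(s))
  byte[7]=0x2F cont=0 payload=0x2F=47: acc |= 47<<0 -> acc=47 shift=7 [end]
Varint 5: bytes[7:8] = 2F -> value 47 (1 byte(s))
  byte[8]=0xEF cont=1 payload=0x6F=111: acc |= 111<<0 -> acc=111 shift=7
  byte[9]=0x29 cont=0 payload=0x29=41: acc |= 41<<7 -> acc=5359 shift=14 [end]
Varint 6: bytes[8:10] = EF 29 -> value 5359 (2 byte(s))
  byte[10]=0xD1 cont=1 payload=0x51=81: acc |= 81<<0 -> acc=81 shift=7
  byte[11]=0x14 cont=0 payload=0x14=20: acc |= 20<<7 -> acc=2641 shift=14 [end]
Varint 7: bytes[10:12] = D1 14 -> value 2641 (2 byte(s))

Answer: 2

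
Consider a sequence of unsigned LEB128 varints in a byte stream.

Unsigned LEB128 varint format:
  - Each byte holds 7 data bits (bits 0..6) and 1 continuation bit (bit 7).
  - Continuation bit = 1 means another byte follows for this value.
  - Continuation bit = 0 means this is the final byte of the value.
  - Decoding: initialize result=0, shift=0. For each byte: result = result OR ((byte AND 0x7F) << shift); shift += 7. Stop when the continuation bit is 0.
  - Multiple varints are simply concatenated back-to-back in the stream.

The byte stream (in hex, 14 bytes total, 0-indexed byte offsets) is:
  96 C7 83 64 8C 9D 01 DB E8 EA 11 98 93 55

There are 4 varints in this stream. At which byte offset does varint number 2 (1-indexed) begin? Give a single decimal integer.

Answer: 4

Derivation:
  byte[0]=0x96 cont=1 payload=0x16=22: acc |= 22<<0 -> acc=22 shift=7
  byte[1]=0xC7 cont=1 payload=0x47=71: acc |= 71<<7 -> acc=9110 shift=14
  byte[2]=0x83 cont=1 payload=0x03=3: acc |= 3<<14 -> acc=58262 shift=21
  byte[3]=0x64 cont=0 payload=0x64=100: acc |= 100<<21 -> acc=209773462 shift=28 [end]
Varint 1: bytes[0:4] = 96 C7 83 64 -> value 209773462 (4 byte(s))
  byte[4]=0x8C cont=1 payload=0x0C=12: acc |= 12<<0 -> acc=12 shift=7
  byte[5]=0x9D cont=1 payload=0x1D=29: acc |= 29<<7 -> acc=3724 shift=14
  byte[6]=0x01 cont=0 payload=0x01=1: acc |= 1<<14 -> acc=20108 shift=21 [end]
Varint 2: bytes[4:7] = 8C 9D 01 -> value 20108 (3 byte(s))
  byte[7]=0xDB cont=1 payload=0x5B=91: acc |= 91<<0 -> acc=91 shift=7
  byte[8]=0xE8 cont=1 payload=0x68=104: acc |= 104<<7 -> acc=13403 shift=14
  byte[9]=0xEA cont=1 payload=0x6A=106: acc |= 106<<14 -> acc=1750107 shift=21
  byte[10]=0x11 cont=0 payload=0x11=17: acc |= 17<<21 -> acc=37401691 shift=28 [end]
Varint 3: bytes[7:11] = DB E8 EA 11 -> value 37401691 (4 byte(s))
  byte[11]=0x98 cont=1 payload=0x18=24: acc |= 24<<0 -> acc=24 shift=7
  byte[12]=0x93 cont=1 payload=0x13=19: acc |= 19<<7 -> acc=2456 shift=14
  byte[13]=0x55 cont=0 payload=0x55=85: acc |= 85<<14 -> acc=1395096 shift=21 [end]
Varint 4: bytes[11:14] = 98 93 55 -> value 1395096 (3 byte(s))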